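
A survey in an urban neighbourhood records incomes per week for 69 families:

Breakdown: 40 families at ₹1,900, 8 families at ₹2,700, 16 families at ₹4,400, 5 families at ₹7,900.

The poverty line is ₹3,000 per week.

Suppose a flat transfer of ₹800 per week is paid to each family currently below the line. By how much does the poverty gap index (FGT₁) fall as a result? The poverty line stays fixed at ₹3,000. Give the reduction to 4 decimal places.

Before: below the line — 40×₹1,900, 8×₹2,700; poverty gap index (FGT₁) = 0.224155.
After the ₹800 transfer: below the line — 40×₹2,700; poverty gap index (FGT₁) = 0.057971.
Reduction = 0.224155 − 0.057971 = 0.1662.

0.1662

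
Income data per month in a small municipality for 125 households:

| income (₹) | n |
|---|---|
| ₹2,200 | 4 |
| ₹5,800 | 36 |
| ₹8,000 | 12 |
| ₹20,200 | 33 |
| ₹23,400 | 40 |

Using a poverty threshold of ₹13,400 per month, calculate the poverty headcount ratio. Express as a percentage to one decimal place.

52 of the 125 households have income below ₹13,400.
H = 52/125 = 41.6%.

41.6%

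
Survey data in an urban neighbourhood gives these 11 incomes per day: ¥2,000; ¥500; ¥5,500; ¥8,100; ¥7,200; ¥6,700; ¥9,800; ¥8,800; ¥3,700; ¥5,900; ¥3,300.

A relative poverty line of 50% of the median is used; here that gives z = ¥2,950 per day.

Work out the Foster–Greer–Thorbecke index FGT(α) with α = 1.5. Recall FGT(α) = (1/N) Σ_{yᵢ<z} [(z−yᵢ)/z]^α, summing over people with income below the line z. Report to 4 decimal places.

0.0854

Poor units: ¥500, ¥2,000 (q = 2 of N = 11).
Relative gaps: (2950−500)/2950 = 0.8305; (2950−2000)/2950 = 0.3220.
Raised to α = 1.5: 0.75686; 0.18275.
Sum = 0.939609; FGT(1.5) = 0.939609 / 11 = 0.0854.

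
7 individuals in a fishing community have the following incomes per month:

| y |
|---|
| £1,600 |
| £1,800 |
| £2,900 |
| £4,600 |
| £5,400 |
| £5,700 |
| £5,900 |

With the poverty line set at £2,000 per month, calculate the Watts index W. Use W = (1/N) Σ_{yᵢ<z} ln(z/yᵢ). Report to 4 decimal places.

0.0469

Below the line: £1,600, £1,800 (q = 2 of N = 7).
Log gaps: ln(2000/1600) = 0.2231; ln(2000/1800) = 0.1054.
W = 0.328504 / 7 = 0.0469.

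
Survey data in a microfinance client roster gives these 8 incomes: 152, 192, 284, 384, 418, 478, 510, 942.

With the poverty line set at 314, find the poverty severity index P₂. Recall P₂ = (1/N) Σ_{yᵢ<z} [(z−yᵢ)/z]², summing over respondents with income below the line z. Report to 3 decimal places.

Below the line: 152, 192, 284 (q = 3 of N = 8).
Relative gaps: (314−152)/314 = 0.5159; (314−192)/314 = 0.3885; (314−284)/314 = 0.0955.
Squared: 0.2662; 0.1510; 0.0091.
Sum = 0.426265; P₂ = 0.426265 / 8 = 0.053.

0.053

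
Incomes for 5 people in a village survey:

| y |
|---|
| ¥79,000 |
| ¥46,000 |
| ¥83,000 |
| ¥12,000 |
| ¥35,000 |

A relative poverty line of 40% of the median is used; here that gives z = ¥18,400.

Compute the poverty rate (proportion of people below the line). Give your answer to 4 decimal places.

0.2000

1 of the 5 people have income below ¥18,400.
H = 1/5 = 0.2000.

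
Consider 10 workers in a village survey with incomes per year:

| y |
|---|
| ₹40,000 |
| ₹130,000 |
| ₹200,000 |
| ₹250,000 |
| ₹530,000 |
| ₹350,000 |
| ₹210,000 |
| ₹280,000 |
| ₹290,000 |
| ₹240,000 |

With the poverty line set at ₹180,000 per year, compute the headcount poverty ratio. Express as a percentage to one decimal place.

20.0%

2 of the 10 workers have income below ₹180,000.
H = 2/10 = 20.0%.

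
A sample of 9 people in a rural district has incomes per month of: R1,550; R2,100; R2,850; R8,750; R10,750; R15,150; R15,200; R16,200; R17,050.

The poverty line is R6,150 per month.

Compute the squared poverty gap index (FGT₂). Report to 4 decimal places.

0.1423

Below z: R1,550, R2,100, R2,850 (q = 3 of N = 9).
Gap ratios (z−y)/z: (6150−1550)/6150 = 0.7480; (6150−2100)/6150 = 0.6585; (6150−2850)/6150 = 0.5366.
Squared: 0.5595; 0.4337; 0.2879.
Sum = 1.281050; P₂ = 1.281050 / 9 = 0.1423.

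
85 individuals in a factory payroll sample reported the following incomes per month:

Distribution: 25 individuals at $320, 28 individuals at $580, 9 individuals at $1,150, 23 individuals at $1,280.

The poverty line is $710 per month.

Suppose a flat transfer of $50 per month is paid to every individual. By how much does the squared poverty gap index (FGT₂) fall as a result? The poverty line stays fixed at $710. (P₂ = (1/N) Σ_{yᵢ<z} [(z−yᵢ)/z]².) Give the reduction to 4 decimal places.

0.0282

Before: below the line — 25×$320, 28×$580; squared poverty gap index (FGT₂) = 0.099786.
After the $50 transfer: below the line — 25×$370, 28×$630; squared poverty gap index (FGT₂) = 0.071629.
Reduction = 0.099786 − 0.071629 = 0.0282.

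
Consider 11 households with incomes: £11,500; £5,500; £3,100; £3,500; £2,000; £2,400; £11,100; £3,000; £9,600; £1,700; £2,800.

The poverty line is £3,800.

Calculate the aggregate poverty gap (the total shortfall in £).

£8,100

Below the line: £1,700, £2,000, £2,400, £2,800, £3,000, £3,100, £3,500 (q = 7 of N = 11).
Individual gaps: 3800−1700 = 2100; 3800−2000 = 1800; 3800−2400 = 1400; 3800−2800 = 1000; 3800−3000 = 800; 3800−3100 = 700; 3800−3500 = 300.
Aggregate gap = £8,100.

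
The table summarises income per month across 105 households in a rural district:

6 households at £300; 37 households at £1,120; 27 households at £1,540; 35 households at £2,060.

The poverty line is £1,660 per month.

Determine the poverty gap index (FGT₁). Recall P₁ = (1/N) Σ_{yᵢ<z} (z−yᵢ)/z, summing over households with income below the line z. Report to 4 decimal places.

Below z: 6×£300, 37×£1,120, 27×£1,540 (q = 70 of N = 105).
Normalized shortfalls: (1660−300)/1660 = 0.8193 (×6); (1660−1120)/1660 = 0.3253 (×37); (1660−1540)/1660 = 0.0723 (×27).
Σ = 18.903614. Dividing by the full population N = 105 gives P₁ = 0.1800.

0.1800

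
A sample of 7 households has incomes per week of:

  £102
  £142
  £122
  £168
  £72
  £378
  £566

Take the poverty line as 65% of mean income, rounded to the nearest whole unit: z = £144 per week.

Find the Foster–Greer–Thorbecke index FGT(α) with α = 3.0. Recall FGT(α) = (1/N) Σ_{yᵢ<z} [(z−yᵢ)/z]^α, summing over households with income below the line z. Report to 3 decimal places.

0.022

Poor units: £72, £102, £122, £142 (q = 4 of N = 7).
Shortfall ratios: (144−72)/144 = 0.5000; (144−102)/144 = 0.2917; (144−122)/144 = 0.1528; (144−142)/144 = 0.0139.
Raised to α = 3.0: 0.12500; 0.02481; 0.00357; 0.00000.
Sum = 0.153381; FGT(3.0) = 0.153381 / 7 = 0.022.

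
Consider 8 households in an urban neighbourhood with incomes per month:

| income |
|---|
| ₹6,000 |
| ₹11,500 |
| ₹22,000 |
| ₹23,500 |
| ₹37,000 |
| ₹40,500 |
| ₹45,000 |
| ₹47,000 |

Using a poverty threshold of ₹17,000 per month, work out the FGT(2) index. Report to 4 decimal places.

0.0654

Below the line: ₹6,000, ₹11,500 (q = 2 of N = 8).
Shortfall ratios: (17000−6000)/17000 = 0.6471; (17000−11500)/17000 = 0.3235.
Squared: 0.4187; 0.1047.
Sum = 0.523356; P₂ = 0.523356 / 8 = 0.0654.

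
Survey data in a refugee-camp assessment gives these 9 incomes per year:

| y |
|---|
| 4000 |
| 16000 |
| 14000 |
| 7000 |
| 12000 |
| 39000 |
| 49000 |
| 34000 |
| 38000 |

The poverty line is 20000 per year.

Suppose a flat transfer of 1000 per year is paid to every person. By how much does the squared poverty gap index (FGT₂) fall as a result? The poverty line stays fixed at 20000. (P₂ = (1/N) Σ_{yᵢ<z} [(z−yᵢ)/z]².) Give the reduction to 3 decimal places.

0.025

Before: below the line — 4000, 7000, 12000, 14000, 16000; squared poverty gap index (FGT₂) = 0.15028.
After the 1000 transfer: below the line — 5000, 8000, 13000, 15000, 17000; squared poverty gap index (FGT₂) = 0.12556.
Reduction = 0.15028 − 0.12556 = 0.025.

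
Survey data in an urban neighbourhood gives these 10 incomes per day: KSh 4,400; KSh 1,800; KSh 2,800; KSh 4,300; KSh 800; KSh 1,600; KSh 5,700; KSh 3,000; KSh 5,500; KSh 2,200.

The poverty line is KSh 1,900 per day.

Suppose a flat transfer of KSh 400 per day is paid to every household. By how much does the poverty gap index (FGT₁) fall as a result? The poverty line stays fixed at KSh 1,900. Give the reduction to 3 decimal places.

0.042

Before: below the line — KSh 800, KSh 1,600, KSh 1,800; poverty gap index (FGT₁) = 0.07895.
After the KSh 400 transfer: below the line — KSh 1,200; poverty gap index (FGT₁) = 0.03684.
Reduction = 0.07895 − 0.03684 = 0.042.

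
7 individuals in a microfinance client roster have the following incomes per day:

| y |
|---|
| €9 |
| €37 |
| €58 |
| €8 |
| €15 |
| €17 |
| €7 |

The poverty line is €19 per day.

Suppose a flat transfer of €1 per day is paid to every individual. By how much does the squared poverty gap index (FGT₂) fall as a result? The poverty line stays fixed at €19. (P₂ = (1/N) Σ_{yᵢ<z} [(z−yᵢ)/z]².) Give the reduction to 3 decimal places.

Before: below the line — €7, €8, €9, €15, €17; squared poverty gap index (FGT₂) = 0.15235.
After the €1 transfer: below the line — €8, €9, €10, €16, €18; squared poverty gap index (FGT₂) = 0.12347.
Reduction = 0.15235 − 0.12347 = 0.029.

0.029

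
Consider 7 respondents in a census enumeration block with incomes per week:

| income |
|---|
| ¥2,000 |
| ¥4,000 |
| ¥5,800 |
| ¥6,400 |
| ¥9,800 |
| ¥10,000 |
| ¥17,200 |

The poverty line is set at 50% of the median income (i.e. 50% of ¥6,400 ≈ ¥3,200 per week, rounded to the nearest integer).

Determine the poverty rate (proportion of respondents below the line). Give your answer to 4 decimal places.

1 of the 7 respondents have income below ¥3,200.
H = 1/7 = 0.1429.

0.1429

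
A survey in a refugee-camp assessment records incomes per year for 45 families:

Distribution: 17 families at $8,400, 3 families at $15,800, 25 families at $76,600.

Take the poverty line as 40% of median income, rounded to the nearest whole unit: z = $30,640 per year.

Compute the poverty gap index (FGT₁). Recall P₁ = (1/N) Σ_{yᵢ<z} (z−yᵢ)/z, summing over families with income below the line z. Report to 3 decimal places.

0.306

Below z: 17×$8,400, 3×$15,800 (q = 20 of N = 45).
Relative gaps: (30640−8400)/30640 = 0.7258 (×17); (30640−15800)/30640 = 0.4843 (×3).
Sum of shortfalls = 13.792428; P₁ averages over all N: 13.792428 / 45 = 0.306.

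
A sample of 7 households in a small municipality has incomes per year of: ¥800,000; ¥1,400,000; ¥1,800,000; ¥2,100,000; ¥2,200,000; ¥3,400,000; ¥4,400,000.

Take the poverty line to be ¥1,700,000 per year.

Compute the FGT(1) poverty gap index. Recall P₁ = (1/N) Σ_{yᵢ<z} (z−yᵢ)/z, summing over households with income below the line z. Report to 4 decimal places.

0.1008

Incomes under z: ¥800,000, ¥1,400,000 (q = 2 of N = 7).
Shortfall ratios: (1700000−800000)/1700000 = 0.5294; (1700000−1400000)/1700000 = 0.1765.
Sum of shortfalls = 0.705882; P₁ averages over all N: 0.705882 / 7 = 0.1008.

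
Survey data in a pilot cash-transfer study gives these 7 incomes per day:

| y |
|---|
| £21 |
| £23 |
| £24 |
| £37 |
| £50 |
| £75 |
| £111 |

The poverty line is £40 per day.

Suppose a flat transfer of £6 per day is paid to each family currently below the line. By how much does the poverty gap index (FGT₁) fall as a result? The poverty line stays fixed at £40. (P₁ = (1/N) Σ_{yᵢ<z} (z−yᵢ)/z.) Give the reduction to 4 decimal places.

0.0750

Before: below the line — £21, £23, £24, £37; poverty gap index (FGT₁) = 0.196429.
After the £6 transfer: below the line — £27, £29, £30; poverty gap index (FGT₁) = 0.121429.
Reduction = 0.196429 − 0.121429 = 0.0750.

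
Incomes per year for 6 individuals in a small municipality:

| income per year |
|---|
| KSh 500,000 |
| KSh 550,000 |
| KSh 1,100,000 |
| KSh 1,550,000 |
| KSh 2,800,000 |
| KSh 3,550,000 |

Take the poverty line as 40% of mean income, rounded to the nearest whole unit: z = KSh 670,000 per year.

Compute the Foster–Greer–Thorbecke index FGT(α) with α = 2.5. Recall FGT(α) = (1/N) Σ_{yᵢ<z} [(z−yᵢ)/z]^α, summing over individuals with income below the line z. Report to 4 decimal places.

Incomes under z: KSh 500,000, KSh 550,000 (q = 2 of N = 6).
Shortfall ratios: (670000−500000)/670000 = 0.2537; (670000−550000)/670000 = 0.1791.
Raised to α = 2.5: 0.03243; 0.01358.
Sum = 0.046005; FGT(2.5) = 0.046005 / 6 = 0.0077.

0.0077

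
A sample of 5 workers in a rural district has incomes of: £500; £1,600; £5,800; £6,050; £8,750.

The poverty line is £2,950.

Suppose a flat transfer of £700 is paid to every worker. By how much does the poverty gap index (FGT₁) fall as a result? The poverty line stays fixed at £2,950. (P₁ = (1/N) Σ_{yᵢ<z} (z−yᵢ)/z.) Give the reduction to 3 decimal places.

0.095

Before: below the line — £500, £1,600; poverty gap index (FGT₁) = 0.25763.
After the £700 transfer: below the line — £1,200, £2,300; poverty gap index (FGT₁) = 0.16271.
Reduction = 0.25763 − 0.16271 = 0.095.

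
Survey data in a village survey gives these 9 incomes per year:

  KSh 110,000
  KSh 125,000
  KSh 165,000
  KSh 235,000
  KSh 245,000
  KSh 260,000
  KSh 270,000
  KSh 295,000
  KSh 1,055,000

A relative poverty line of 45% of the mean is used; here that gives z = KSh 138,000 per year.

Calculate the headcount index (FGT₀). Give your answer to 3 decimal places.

2 of the 9 individuals have income below KSh 138,000.
H = 2/9 = 0.222.

0.222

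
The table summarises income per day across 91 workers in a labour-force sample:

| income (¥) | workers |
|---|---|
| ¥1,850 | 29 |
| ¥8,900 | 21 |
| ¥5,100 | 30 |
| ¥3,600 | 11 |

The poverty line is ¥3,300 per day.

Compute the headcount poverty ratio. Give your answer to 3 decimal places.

0.319

29 of the 91 workers have income below ¥3,300.
H = 29/91 = 0.319.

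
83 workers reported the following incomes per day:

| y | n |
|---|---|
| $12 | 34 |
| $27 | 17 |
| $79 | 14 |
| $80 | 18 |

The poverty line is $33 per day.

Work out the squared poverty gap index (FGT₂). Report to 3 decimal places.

0.173

Below the line: 34×$12, 17×$27 (q = 51 of N = 83).
Gap ratios (z−y)/z: (33−12)/33 = 0.6364 (×34); (33−27)/33 = 0.1818 (×17).
Squared: 0.4050 (×34); 0.0331 (×17).
Sum = 14.330579; P₂ = 14.330579 / 83 = 0.173.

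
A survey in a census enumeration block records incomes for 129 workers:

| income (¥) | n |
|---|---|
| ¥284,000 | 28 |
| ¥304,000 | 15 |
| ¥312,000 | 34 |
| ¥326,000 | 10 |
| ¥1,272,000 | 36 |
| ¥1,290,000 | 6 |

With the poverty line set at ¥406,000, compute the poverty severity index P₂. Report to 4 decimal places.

0.0441

Poor units: 28×¥284,000, 15×¥304,000, 34×¥312,000, 10×¥326,000 (q = 87 of N = 129).
Normalized shortfalls: (406000−284000)/406000 = 0.3005 (×28); (406000−304000)/406000 = 0.2512 (×15); (406000−312000)/406000 = 0.2315 (×34); (406000−326000)/406000 = 0.1970 (×10).
Squared: 0.0903 (×28); 0.0631 (×15); 0.0536 (×34); 0.0388 (×10).
Sum = 5.685870; P₂ = 5.685870 / 129 = 0.0441.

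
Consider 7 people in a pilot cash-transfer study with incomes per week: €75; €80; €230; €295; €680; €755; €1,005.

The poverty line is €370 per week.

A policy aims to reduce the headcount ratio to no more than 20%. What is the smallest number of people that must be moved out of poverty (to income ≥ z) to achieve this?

4 of the 7 people are poor, so H = 4/7 = 0.571.
A headcount ratio of at most 20% allows at most ⌊0.20 × 7⌋ = 1 poor people.
So at least 4 − 1 = 3 must be lifted.

3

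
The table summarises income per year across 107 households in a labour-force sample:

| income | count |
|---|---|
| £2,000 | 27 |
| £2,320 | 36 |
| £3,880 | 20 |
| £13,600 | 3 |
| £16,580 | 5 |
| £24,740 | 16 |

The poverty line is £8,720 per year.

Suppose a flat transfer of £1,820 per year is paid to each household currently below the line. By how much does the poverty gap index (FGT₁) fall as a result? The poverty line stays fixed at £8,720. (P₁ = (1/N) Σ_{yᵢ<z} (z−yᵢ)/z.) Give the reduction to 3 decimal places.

Before: below the line — 27×£2,000, 36×£2,320, 20×£3,880; poverty gap index (FGT₁) = 0.54514.
After the £1,820 transfer: below the line — 27×£3,820, 36×£4,140, 20×£5,700; poverty gap index (FGT₁) = 0.38324.
Reduction = 0.54514 − 0.38324 = 0.162.

0.162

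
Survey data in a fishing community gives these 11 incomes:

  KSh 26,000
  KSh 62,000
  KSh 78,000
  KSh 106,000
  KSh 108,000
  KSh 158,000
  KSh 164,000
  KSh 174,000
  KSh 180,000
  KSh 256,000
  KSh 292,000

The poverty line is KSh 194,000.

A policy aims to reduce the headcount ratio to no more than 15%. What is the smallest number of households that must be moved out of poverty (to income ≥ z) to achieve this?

8

Currently q = 9 of N = 11 are below the line (H = 0.818).
A headcount ratio of at most 15% allows at most ⌊0.15 × 11⌋ = 1 poor households.
So at least 9 − 1 = 8 must be lifted.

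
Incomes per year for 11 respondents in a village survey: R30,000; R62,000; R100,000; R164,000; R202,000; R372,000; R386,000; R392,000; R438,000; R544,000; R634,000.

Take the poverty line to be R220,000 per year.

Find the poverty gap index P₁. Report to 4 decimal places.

0.2240

Poor units: R30,000, R62,000, R100,000, R164,000, R202,000 (q = 5 of N = 11).
Gap ratios (z−y)/z: (220000−30000)/220000 = 0.8636; (220000−62000)/220000 = 0.7182; (220000−100000)/220000 = 0.5455; (220000−164000)/220000 = 0.2545; (220000−202000)/220000 = 0.0818.
Sum of shortfalls = 2.463636; P₁ averages over all N: 2.463636 / 11 = 0.2240.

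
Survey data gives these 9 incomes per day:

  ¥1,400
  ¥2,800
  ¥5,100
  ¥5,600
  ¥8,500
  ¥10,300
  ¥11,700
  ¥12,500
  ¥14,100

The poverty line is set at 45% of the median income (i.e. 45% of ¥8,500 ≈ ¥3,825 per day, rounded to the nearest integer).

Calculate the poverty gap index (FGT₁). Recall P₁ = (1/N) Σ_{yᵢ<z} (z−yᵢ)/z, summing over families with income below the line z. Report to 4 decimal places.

Incomes under z: ¥1,400, ¥2,800 (q = 2 of N = 9).
Shortfall ratios: (3825−1400)/3825 = 0.6340; (3825−2800)/3825 = 0.2680.
Sum of shortfalls = 0.901961; P₁ averages over all N: 0.901961 / 9 = 0.1002.

0.1002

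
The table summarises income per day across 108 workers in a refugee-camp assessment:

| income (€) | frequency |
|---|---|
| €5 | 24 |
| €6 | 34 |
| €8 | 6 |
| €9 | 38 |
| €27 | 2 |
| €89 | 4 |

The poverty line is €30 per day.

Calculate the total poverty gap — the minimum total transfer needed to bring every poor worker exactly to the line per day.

Below the line: 24×€5, 34×€6, 6×€8, 38×€9, 2×€27 (q = 104 of N = 108).
Individual gaps: 24×(30−5) = 600; 34×(30−6) = 816; 6×(30−8) = 132; 38×(30−9) = 798; 2×(30−27) = 6.
Aggregate gap = €2,352.

€2,352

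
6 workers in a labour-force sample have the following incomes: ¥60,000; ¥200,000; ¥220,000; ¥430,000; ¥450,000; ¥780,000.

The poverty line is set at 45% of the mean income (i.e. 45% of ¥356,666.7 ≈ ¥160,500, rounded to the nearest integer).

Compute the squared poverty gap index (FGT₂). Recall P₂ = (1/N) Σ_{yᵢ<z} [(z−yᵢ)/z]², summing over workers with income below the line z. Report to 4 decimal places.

Below the line: ¥60,000 (q = 1 of N = 6).
Relative gaps: (160500−60000)/160500 = 0.6262.
Squared: 0.3921.
Sum = 0.392087; P₂ = 0.392087 / 6 = 0.0653.

0.0653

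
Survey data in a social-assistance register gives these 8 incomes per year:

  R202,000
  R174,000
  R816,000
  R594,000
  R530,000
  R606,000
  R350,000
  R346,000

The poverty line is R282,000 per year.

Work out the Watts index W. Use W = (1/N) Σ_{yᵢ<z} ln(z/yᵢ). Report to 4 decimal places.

0.1021

Incomes under z: R174,000, R202,000 (q = 2 of N = 8).
Log shortfalls: ln(282000/174000) = 0.4829; ln(282000/202000) = 0.3336.
W = 0.816491 / 8 = 0.1021.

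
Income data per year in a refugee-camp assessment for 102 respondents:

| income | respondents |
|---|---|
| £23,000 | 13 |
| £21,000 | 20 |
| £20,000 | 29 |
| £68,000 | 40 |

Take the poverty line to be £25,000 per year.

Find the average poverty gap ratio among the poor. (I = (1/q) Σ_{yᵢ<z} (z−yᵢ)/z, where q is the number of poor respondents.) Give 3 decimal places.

Below the line: 29×£20,000, 20×£21,000, 13×£23,000 (q = 62 of N = 102).
Shortfall ratios (z−y)/z: 0.2000 (×29), 0.1600 (×20), 0.0800 (×13); sum = 10.040000.
I averages over the q = 62 poor units only: 10.040000 / 62 = 0.162.

0.162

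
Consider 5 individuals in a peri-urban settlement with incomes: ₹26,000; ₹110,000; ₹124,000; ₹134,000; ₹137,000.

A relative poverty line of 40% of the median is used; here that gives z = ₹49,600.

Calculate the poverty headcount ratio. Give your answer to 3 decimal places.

1 of the 5 individuals have income below ₹49,600.
H = 1/5 = 0.200.

0.200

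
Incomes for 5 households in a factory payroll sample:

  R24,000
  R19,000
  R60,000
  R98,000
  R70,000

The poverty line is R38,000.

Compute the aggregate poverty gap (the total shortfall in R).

R33,000

Poor units: R19,000, R24,000 (q = 2 of N = 5).
Individual gaps: 38000−19000 = 19000; 38000−24000 = 14000.
Aggregate gap = R33,000.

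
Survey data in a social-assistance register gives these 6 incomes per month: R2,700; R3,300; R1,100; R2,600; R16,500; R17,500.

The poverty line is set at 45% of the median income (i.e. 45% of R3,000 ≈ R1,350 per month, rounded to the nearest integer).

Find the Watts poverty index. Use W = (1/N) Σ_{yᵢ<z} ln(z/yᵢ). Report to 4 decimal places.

0.0341

Poor units: R1,100 (q = 1 of N = 6).
Log gaps: ln(1350/1100) = 0.2048.
W = 0.204794 / 6 = 0.0341.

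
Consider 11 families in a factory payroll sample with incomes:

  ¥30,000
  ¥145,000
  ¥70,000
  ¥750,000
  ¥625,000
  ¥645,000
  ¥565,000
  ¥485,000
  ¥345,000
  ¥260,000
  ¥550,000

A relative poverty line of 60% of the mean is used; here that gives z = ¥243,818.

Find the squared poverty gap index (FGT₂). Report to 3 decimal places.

0.131

Poor units: ¥30,000, ¥70,000, ¥145,000 (q = 3 of N = 11).
Relative gaps: (243818−30000)/243818 = 0.8770; (243818−70000)/243818 = 0.7129; (243818−145000)/243818 = 0.4053.
Squared: 0.7691; 0.5082; 0.1643.
Sum = 1.441545; P₂ = 1.441545 / 11 = 0.131.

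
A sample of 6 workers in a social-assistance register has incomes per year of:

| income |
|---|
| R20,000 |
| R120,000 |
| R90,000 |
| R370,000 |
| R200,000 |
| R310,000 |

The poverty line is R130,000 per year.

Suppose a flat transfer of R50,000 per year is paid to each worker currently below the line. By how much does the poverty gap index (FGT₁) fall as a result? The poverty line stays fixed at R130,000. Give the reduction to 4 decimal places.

Before: below the line — R20,000, R90,000, R120,000; poverty gap index (FGT₁) = 0.205128.
After the R50,000 transfer: below the line — R70,000; poverty gap index (FGT₁) = 0.076923.
Reduction = 0.205128 − 0.076923 = 0.1282.

0.1282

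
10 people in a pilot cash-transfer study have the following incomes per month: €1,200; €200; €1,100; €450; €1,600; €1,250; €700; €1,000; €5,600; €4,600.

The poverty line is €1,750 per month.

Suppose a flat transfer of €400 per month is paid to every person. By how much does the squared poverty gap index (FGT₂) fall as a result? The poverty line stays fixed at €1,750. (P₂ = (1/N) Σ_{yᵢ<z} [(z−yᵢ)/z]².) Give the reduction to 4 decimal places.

0.1300

Before: below the line — €200, €450, €700, €1,000, €1,100, €1,200, €1,250, €1,600; squared poverty gap index (FGT₂) = 0.220571.
After the €400 transfer: below the line — €600, €850, €1,100, €1,400, €1,500, €1,600, €1,650; squared poverty gap index (FGT₂) = 0.090531.
Reduction = 0.220571 − 0.090531 = 0.1300.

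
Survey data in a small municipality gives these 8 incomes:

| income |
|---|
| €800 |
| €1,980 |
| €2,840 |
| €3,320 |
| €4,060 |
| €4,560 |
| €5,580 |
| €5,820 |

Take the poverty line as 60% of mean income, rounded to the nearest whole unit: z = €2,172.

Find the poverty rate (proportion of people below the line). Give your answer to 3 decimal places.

0.250

2 of the 8 people have income below €2,172.
H = 2/8 = 0.250.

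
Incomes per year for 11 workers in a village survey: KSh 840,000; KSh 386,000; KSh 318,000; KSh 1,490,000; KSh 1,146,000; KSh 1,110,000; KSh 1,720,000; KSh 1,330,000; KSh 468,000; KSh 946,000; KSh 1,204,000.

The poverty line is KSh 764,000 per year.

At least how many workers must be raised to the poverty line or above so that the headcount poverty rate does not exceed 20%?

Currently q = 3 of N = 11 are below the line (H = 0.273).
A headcount ratio of at most 20% allows at most ⌊0.20 × 11⌋ = 2 poor workers.
So at least 3 − 2 = 1 must be lifted.

1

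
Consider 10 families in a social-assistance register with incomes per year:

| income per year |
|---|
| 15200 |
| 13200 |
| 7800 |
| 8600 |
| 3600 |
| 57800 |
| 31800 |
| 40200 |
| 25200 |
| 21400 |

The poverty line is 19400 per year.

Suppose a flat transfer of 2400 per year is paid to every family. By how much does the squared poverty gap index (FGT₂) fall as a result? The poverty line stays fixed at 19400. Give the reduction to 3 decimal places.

0.054

Before: below the line — 3600, 7800, 8600, 13200, 15200; squared poverty gap index (FGT₂) = 0.14798.
After the 2400 transfer: below the line — 6000, 10200, 11000, 15600, 17600; squared poverty gap index (FGT₂) = 0.09364.
Reduction = 0.14798 − 0.09364 = 0.054.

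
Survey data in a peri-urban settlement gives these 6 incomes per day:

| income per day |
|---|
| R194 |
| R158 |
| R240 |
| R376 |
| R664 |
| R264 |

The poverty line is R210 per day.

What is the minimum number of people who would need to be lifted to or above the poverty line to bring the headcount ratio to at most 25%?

Currently q = 2 of N = 6 are below the line (H = 0.333).
A headcount ratio of at most 25% allows at most ⌊0.25 × 6⌋ = 1 poor people.
So at least 2 − 1 = 1 must be lifted.

1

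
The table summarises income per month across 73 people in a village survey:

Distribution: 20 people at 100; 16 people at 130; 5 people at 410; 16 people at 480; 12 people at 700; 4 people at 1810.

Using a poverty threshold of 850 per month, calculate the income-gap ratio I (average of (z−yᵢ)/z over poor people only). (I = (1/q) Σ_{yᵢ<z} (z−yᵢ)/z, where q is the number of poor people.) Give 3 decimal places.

Below the line: 20×100, 16×130, 5×410, 16×480, 12×700 (q = 69 of N = 73).
Shortfall ratios (z−y)/z: 0.8824 (×20), 0.8471 (×16), 0.5176 (×5), 0.4353 (×16), 0.1765 (×12); sum = 42.870588.
The income-gap ratio divides by q (the poor only): 42.870588 / 69 = 0.621.

0.621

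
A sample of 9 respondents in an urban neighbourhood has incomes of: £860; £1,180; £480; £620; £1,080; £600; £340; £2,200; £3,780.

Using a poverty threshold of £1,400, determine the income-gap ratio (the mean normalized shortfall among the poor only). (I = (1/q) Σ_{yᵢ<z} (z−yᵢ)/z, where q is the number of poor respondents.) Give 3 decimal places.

Below the line: £340, £480, £600, £620, £860, £1,080, £1,180 (q = 7 of N = 9).
Shortfall ratios (z−y)/z: 0.7571, 0.6571, 0.5714, 0.5571, 0.3857, 0.2286, 0.1571; sum = 3.314286.
The income-gap ratio divides by q (the poor only): 3.314286 / 7 = 0.473.

0.473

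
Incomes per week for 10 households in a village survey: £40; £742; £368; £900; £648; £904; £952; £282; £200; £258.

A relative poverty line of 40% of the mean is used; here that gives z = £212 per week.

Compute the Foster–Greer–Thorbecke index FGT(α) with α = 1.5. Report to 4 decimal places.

Below the line: £40, £200 (q = 2 of N = 10).
Gap ratios (z−y)/z: (212−40)/212 = 0.8113; (212−200)/212 = 0.0566.
Raised to α = 1.5: 0.73078; 0.01347.
Sum = 0.744251; FGT(1.5) = 0.744251 / 10 = 0.0744.

0.0744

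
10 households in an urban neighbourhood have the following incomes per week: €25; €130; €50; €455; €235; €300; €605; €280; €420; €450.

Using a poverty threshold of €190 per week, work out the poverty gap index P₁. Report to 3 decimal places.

Below z: €25, €50, €130 (q = 3 of N = 10).
Relative gaps: (190−25)/190 = 0.8684; (190−50)/190 = 0.7368; (190−130)/190 = 0.3158.
Sum of shortfalls = 1.921053; P₁ averages over all N: 1.921053 / 10 = 0.192.

0.192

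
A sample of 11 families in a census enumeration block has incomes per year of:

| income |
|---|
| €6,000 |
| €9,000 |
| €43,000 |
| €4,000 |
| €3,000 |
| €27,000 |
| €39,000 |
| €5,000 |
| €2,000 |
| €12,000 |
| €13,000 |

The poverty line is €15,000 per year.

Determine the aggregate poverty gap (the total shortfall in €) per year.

€66,000

Below the line: €2,000, €3,000, €4,000, €5,000, €6,000, €9,000, €12,000, €13,000 (q = 8 of N = 11).
Individual gaps: 15000−2000 = 13000; 15000−3000 = 12000; 15000−4000 = 11000; 15000−5000 = 10000; 15000−6000 = 9000; 15000−9000 = 6000; 15000−12000 = 3000; 15000−13000 = 2000.
Aggregate gap = €66,000.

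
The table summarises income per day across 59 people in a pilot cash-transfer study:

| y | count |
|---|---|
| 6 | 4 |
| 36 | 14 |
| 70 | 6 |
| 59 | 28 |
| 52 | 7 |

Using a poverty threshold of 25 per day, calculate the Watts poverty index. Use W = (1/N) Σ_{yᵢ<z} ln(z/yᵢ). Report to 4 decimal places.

0.0968

Poor units: 4×6 (q = 4 of N = 59).
Log shortfalls: ln(25/6) = 1.4271 (×4).
W = 5.708465 / 59 = 0.0968.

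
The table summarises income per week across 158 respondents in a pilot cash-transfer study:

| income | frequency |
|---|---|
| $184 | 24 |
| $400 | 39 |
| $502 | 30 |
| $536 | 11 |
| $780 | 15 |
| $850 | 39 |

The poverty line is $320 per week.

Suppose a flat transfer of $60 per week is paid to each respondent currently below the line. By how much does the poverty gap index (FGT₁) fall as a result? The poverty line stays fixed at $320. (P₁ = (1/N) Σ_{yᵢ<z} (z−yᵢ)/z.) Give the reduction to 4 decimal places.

Before: below the line — 24×$184; poverty gap index (FGT₁) = 0.064557.
After the $60 transfer: below the line — 24×$244; poverty gap index (FGT₁) = 0.036076.
Reduction = 0.064557 − 0.036076 = 0.0285.

0.0285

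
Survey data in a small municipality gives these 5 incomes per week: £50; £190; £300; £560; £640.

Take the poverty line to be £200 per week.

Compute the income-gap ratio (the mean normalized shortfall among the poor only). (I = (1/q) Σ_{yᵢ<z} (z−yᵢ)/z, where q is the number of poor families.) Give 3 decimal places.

Below the line: £50, £190 (q = 2 of N = 5).
Relative gaps: 0.7500, 0.0500; sum = 0.800000.
I averages over the q = 2 poor units only: 0.800000 / 2 = 0.400.

0.400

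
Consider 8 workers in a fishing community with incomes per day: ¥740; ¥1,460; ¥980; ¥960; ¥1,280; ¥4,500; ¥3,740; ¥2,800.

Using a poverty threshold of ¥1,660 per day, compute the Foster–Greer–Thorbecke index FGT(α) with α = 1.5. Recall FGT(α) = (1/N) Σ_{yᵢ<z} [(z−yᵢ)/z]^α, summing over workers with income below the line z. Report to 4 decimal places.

Below the line: ¥740, ¥960, ¥980, ¥1,280, ¥1,460 (q = 5 of N = 8).
Relative gaps: (1660−740)/1660 = 0.5542; (1660−960)/1660 = 0.4217; (1660−980)/1660 = 0.4096; (1660−1280)/1660 = 0.2289; (1660−1460)/1660 = 0.1205.
Raised to α = 1.5: 0.41259; 0.27383; 0.26218; 0.10953; 0.04182.
Sum = 1.099949; FGT(1.5) = 1.099949 / 8 = 0.1375.

0.1375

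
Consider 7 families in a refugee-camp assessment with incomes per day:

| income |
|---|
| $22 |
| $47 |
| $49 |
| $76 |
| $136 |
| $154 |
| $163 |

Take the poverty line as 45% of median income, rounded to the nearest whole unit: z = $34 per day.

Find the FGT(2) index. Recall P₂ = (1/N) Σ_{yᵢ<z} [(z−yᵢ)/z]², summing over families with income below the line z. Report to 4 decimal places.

Poor units: $22 (q = 1 of N = 7).
Normalized shortfalls: (34−22)/34 = 0.3529.
Squared: 0.1246.
Sum = 0.124567; P₂ = 0.124567 / 7 = 0.0178.

0.0178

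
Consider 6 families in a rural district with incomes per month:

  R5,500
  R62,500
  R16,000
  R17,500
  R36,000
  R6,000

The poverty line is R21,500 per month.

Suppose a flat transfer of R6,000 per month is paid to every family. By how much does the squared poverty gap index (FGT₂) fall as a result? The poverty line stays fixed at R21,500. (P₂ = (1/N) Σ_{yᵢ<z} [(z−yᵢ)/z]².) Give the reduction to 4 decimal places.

Before: below the line — R5,500, R6,000, R16,000, R17,500; squared poverty gap index (FGT₂) = 0.195601.
After the R6,000 transfer: below the line — R11,500, R12,000; squared poverty gap index (FGT₂) = 0.068596.
Reduction = 0.195601 − 0.068596 = 0.1270.

0.1270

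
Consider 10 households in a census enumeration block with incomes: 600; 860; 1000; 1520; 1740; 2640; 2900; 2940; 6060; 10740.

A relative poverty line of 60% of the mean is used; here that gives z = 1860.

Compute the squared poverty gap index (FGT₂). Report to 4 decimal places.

Poor units: 600, 860, 1000, 1520, 1740 (q = 5 of N = 10).
Relative gaps: (1860−600)/1860 = 0.6774; (1860−860)/1860 = 0.5376; (1860−1000)/1860 = 0.4624; (1860−1520)/1860 = 0.1828; (1860−1740)/1860 = 0.0645.
Squared: 0.4589; 0.2891; 0.2138; 0.0334; 0.0042.
Sum = 0.999306; P₂ = 0.999306 / 10 = 0.0999.

0.0999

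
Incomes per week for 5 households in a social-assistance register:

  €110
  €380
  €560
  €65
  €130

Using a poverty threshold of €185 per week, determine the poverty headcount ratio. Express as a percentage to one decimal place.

60.0%

3 of the 5 households have income below €185.
H = 3/5 = 60.0%.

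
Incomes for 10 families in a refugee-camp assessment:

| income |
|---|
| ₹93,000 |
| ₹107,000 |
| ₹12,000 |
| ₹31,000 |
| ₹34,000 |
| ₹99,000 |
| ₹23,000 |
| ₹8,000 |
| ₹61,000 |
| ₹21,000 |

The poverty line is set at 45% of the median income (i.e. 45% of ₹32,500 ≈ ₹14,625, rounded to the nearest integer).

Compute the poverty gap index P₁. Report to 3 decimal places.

0.063

Poor units: ₹8,000, ₹12,000 (q = 2 of N = 10).
Relative gaps: (14625−8000)/14625 = 0.4530; (14625−12000)/14625 = 0.1795.
Sum of shortfalls = 0.632479; P₁ averages over all N: 0.632479 / 10 = 0.063.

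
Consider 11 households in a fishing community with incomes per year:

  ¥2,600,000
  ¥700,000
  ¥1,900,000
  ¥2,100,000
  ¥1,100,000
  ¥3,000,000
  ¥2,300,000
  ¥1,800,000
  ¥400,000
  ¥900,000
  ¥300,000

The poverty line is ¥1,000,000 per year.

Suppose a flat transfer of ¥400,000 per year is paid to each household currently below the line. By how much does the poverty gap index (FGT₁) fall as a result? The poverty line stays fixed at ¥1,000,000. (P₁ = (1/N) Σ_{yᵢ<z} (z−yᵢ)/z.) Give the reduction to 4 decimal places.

Before: below the line — ¥300,000, ¥400,000, ¥700,000, ¥900,000; poverty gap index (FGT₁) = 0.154545.
After the ¥400,000 transfer: below the line — ¥700,000, ¥800,000; poverty gap index (FGT₁) = 0.045455.
Reduction = 0.154545 − 0.045455 = 0.1091.

0.1091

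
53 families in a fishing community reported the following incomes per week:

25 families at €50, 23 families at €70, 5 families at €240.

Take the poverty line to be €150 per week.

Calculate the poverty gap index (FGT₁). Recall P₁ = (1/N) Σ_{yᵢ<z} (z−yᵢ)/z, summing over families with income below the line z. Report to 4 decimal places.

Poor units: 25×€50, 23×€70 (q = 48 of N = 53).
Normalized shortfalls: (150−50)/150 = 0.6667 (×25); (150−70)/150 = 0.5333 (×23).
Σ = 28.933333. Dividing by the full population N = 53 gives P₁ = 0.5459.

0.5459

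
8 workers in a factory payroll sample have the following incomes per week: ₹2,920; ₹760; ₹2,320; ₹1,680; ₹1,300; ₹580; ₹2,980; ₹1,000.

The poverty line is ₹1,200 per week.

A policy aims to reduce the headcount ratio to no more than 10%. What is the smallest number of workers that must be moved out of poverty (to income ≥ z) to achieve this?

Currently q = 3 of N = 8 are below the line (H = 0.375).
A headcount ratio of at most 10% allows at most ⌊0.10 × 8⌋ = 0 poor workers.
So at least 3 − 0 = 3 must be lifted.

3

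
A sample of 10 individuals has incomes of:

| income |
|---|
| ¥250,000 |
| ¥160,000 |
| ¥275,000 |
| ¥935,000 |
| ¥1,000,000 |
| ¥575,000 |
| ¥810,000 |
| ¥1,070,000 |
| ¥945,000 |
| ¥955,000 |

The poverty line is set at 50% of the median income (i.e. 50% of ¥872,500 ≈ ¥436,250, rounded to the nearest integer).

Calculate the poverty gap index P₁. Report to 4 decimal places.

Below z: ¥160,000, ¥250,000, ¥275,000 (q = 3 of N = 10).
Shortfall ratios: (436250−160000)/436250 = 0.6332; (436250−250000)/436250 = 0.4269; (436250−275000)/436250 = 0.3696.
Sum of shortfalls = 1.429799; P₁ averages over all N: 1.429799 / 10 = 0.1430.

0.1430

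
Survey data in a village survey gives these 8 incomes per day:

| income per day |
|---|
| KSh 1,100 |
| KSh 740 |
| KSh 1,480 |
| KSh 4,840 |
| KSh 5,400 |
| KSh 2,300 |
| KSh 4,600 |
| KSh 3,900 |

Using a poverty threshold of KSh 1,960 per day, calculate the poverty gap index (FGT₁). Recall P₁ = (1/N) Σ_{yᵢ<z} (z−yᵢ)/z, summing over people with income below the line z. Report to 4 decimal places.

0.1633

Incomes under z: KSh 740, KSh 1,100, KSh 1,480 (q = 3 of N = 8).
Shortfall ratios: (1960−740)/1960 = 0.6224; (1960−1100)/1960 = 0.4388; (1960−1480)/1960 = 0.2449.
Sum of shortfalls = 1.306122; P₁ averages over all N: 1.306122 / 8 = 0.1633.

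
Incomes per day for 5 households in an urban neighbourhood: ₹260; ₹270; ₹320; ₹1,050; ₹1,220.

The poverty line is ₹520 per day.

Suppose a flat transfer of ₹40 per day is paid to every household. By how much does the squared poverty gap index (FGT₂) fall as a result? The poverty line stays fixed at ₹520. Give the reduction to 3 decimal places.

0.038

Before: below the line — ₹260, ₹270, ₹320; squared poverty gap index (FGT₂) = 0.12581.
After the ₹40 transfer: below the line — ₹300, ₹310, ₹360; squared poverty gap index (FGT₂) = 0.08735.
Reduction = 0.12581 − 0.08735 = 0.038.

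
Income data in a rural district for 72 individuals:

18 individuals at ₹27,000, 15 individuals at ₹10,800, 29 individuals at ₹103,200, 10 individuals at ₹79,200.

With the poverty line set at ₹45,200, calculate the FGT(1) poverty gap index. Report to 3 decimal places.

0.259

Below the line: 15×₹10,800, 18×₹27,000 (q = 33 of N = 72).
Shortfall ratios: (45200−10800)/45200 = 0.7611 (×15); (45200−27000)/45200 = 0.4027 (×18).
Σ = 18.663717. Dividing by the full population N = 72 gives P₁ = 0.259.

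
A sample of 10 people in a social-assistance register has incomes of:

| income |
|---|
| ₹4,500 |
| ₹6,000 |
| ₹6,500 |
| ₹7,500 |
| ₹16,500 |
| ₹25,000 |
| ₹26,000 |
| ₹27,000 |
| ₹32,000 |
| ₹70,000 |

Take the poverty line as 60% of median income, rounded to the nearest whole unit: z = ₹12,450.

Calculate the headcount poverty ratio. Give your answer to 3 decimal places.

0.400

4 of the 10 people have income below ₹12,450.
H = 4/10 = 0.400.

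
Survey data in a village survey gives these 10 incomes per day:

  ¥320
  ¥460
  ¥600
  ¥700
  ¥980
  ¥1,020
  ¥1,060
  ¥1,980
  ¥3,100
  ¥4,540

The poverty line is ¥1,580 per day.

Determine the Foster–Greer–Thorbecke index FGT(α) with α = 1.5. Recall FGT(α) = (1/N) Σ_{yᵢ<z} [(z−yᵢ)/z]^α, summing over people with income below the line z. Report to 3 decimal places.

Poor units: ¥320, ¥460, ¥600, ¥700, ¥980, ¥1,020, ¥1,060 (q = 7 of N = 10).
Gap ratios (z−y)/z: (1580−320)/1580 = 0.7975; (1580−460)/1580 = 0.7089; (1580−600)/1580 = 0.6203; (1580−700)/1580 = 0.5570; (1580−980)/1580 = 0.3797; (1580−1020)/1580 = 0.3544; (1580−1060)/1580 = 0.3291.
Raised to α = 1.5: 0.71215; 0.59682; 0.48849; 0.41566; 0.23401; 0.21101; 0.18881.
Sum = 2.846941; FGT(1.5) = 2.846941 / 10 = 0.285.

0.285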